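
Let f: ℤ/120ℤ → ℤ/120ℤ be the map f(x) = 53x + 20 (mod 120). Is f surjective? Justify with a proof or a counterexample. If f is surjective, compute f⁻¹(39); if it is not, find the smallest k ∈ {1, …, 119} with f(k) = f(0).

23

Since gcd(53, 120) = 1, 53 is invertible modulo 120. Euclid's algorithm: 120 = 2·53 + 14, 53 = 3·14 + 11, 14 = 1·11 + 3, 11 = 3·3 + 2, 3 = 1·2 + 1; back-substituting gives 1 = 77·53 − 34·120, so 53⁻¹ ≡ 77 (mod 120).
Then y ↦ 77(y − 20) is a two-sided inverse to f, so every y ∈ ℤ/120ℤ has a preimage.
Therefore f is surjective.
Since f is surjective, we compute f⁻¹(39): solve 53x + 20 ≡ 39 (mod 120), i.e. 53x ≡ 19 (mod 120).
Multiplying by 53⁻¹ = 77 gives x ≡ 77·19 = 1463 = 12·120 + 23 ≡ 23 (mod 120).
Check: f(23) = 53·23 + 20 = 1239 = 10·120 + 39 ≡ 39 (mod 120).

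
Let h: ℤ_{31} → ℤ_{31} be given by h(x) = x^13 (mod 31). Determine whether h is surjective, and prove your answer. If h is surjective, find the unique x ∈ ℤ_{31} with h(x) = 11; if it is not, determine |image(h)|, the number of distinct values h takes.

Since 31 is prime, the nonzero elements of ℤ_{31} form a cyclic group of order 30.
As gcd(13, 30) = 1, raising to the 13th power is a bijection on this group: if u^13 ≡ v^13 then (uv^{−1})^13 = 1, and the only element of order dividing gcd(13, 30) = 1 is 1, so u = v.
With h(0) = 0 this makes h injective on all of ℤ_{31}, hence bijective (finite equal-size domain and codomain). In particular h is surjective.
Since h is surjective, we find the preimage of 11. The inverse of x ↦ x^13 on (ℤ_{31})^× is x ↦ x^7, because 13·7 = 91 = 3·30 + 1 ≡ 1 (mod 30) and x^{30} = 1 for x ≠ 0 (Fermat). So h⁻¹(11) = 11^7 mod 31.
Repeated squaring mod 31: 11^1 ≡ 11, 11^2 ≡ 11² = 121 ≡ 28, 11^4 ≡ 28² = 784 ≡ 9. Since 7 = 4 + 2 + 1, 11^7 ≡ 9·28·11: 9·28 = 252 ≡ 4, then 4·11 = 44 ≡ 13. So 11^7 ≡ 13 (mod 31).
Hence h⁻¹(11) = 13.

13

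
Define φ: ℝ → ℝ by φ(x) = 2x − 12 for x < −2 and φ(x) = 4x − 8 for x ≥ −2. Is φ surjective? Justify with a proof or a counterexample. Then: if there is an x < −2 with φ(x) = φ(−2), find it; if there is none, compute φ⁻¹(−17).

Both pieces are strictly increasing (slopes 2 and 4), so each is injective on its own interval.
The left piece maps (−∞, −2) onto (−∞, −16); the right piece maps [−2, ∞) onto [−16, ∞).
These images together cover ℝ, so φ is surjective.
Because the two images are disjoint, no x < −2 has φ(x) = φ(−2), so we compute φ⁻¹(−17): −17 lies in (−∞, −16), so solve 2x − 12 = −17: x = (−17 + 12)/2 = −5/2.

-5/2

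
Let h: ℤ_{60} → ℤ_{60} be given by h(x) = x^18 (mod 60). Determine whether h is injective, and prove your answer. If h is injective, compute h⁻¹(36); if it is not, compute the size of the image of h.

12

h(2): Repeated squaring mod 60: 2^1 ≡ 2, 2^2 ≡ 2² = 4, 2^4 ≡ 4² = 16, 2^8 ≡ 16² = 256 ≡ 16, 2^16 ≡ 16² = 256 ≡ 16. Since 18 = 16 + 2, 2^18 ≡ 16·4: 16·4 = 64 ≡ 4. So 2^18 ≡ 4 (mod 60).
h(8): Repeated squaring mod 60: 8^1 ≡ 8, 8^2 ≡ 8² = 64 ≡ 4, 8^4 ≡ 4² = 16, 8^8 ≡ 16² = 256 ≡ 16, 8^16 ≡ 16² = 256 ≡ 16. Since 18 = 16 + 2, 8^18 ≡ 16·4: 16·4 = 64 ≡ 4. So 8^18 ≡ 4 (mod 60).
So h(2) = h(8) = 4 while 2 ≠ 8, therefore h is not injective.
Since h is not injective, we determine |image(h)|. Computing x^18 mod 60 for each x (by repeated squaring, reducing mod 60 at every step), the values h(0), h(1), …, h(59) are: 0, 1, 4, 9, 16, 25, 36, 49, 4, 21, 40, 1, 24, 49, 16, 45, 16, 49, 24, 1, 40, 21, 4, 49, 36, 25, 16, 9, 4, 1, 0, 1, 4, 9, 16, 25, 36, 49, 4, 21, 40, 1, 24, 49, 16, 45, 16, 49, 24, 1, 40, 21, 4, 49, 36, 25, 16, 9, 4, 1.
The distinct values are {0, 1, 4, 9, 16, 21, 24, 25, 36, 40, 45, 49}; there are 12 of them.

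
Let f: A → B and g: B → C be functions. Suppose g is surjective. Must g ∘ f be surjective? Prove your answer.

No. Take A = {0}, B = C = {0, 1}, f(0) = 0, and g = identity (surjective).
Then (g ∘ f)(0) = 0, and 1 ∈ C has no preimage under g ∘ f, so g ∘ f is not surjective.

not surjective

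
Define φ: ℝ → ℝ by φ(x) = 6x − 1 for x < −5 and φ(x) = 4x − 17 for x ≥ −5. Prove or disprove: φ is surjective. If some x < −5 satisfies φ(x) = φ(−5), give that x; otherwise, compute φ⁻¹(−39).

-6

Both pieces are strictly increasing (slopes 6 and 4), so each is injective on its own interval.
The left piece maps (−∞, −5) onto (−∞, −31); the right piece maps [−5, ∞) onto [−37, ∞).
The union (−∞, −31) ∪ [−37, ∞) covers ℝ, so φ is surjective.
For the follow-up: the images overlap, so an x < −5 with φ(x) = φ(−5) exists. φ(−5) = −37; solving 6x − 1 = −37 for x < −5 gives x = (−37 + 1)/6 = −6.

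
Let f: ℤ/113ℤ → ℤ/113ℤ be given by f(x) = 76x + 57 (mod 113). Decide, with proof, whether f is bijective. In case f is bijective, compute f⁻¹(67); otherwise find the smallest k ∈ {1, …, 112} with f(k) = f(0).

If f(x_1) = f(x_2), then 76x_1 ≡ 76x_2 (mod 113). Because gcd(76, 113) = 1, we may cancel 76 to get x_1 ≡ x_2 (mod 113).
We now compute 76⁻¹ mod 113 explicitly. Euclid's algorithm: 113 = 1·76 + 37, 76 = 2·37 + 2, 37 = 18·2 + 1; back-substituting gives 1 = 58·76 − 39·113, so 76⁻¹ ≡ 58 (mod 113).
For any y ∈ ℤ/113ℤ, x = 58(y − 57) mod 113 satisfies f(x) = 76·58(y − 57) + 57 ≡ y (since 76·58 ≡ 1 mod 113). So every y has a preimage.
Thus f is bijective.
Since f is bijective, we find f⁻¹(67): we need 76x ≡ 67 − 57 ≡ 10 (mod 113). Using 76⁻¹ = 58: x ≡ 58·10 = 580 = 5·113 + 15, so x = 15.
Check: f(15) = 76·15 + 57 = 1197 = 10·113 + 67 ≡ 67 (mod 113).

15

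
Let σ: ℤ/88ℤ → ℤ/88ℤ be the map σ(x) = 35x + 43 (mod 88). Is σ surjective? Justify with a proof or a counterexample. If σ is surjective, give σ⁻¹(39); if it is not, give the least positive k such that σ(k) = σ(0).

Since gcd(35, 88) = 1, 35 is invertible modulo 88. Euclid's algorithm: 88 = 2·35 + 18, 35 = 1·18 + 17, 18 = 1·17 + 1; back-substituting gives 1 = 83·35 − 33·88, so 35⁻¹ ≡ 83 (mod 88).
Then y ↦ 83(y − 43) is a two-sided inverse to σ, so every y ∈ ℤ/88ℤ has a preimage.
Hence σ is surjective.
Since σ is surjective, we compute σ⁻¹(39): solve 35x + 43 ≡ 39 (mod 88), i.e. 35x ≡ 84 (mod 88).
Multiplying by 35⁻¹ = 83 gives x ≡ 83·84 = 6972 = 79·88 + 20 ≡ 20 (mod 88).
Check: σ(20) = 35·20 + 43 = 743 = 8·88 + 39 ≡ 39 (mod 88).

20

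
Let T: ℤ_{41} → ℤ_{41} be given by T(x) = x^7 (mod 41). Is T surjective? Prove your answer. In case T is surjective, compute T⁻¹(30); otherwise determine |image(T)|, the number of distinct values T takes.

19

Since 41 is prime, the nonzero elements of ℤ_{41} form a cyclic group of order 40.
As gcd(7, 40) = 1, raising to the 7th power is a bijection on this group: if s^7 ≡ t^7 then (st^{−1})^7 = 1, and the only element of order dividing gcd(7, 40) = 1 is 1, so s = t.
With T(0) = 0 this makes T injective on all of ℤ_{41}, hence bijective (finite equal-size domain and codomain). In particular T is surjective.
Since T is surjective, we find the preimage of 30. The inverse of x ↦ x^7 on (ℤ_{41})^× is x ↦ x^23, because 7·23 = 161 = 4·40 + 1 ≡ 1 (mod 40) and x^{40} = 1 for x ≠ 0 (Fermat). So T⁻¹(30) = 30^23 mod 41.
Repeated squaring mod 41: 30^1 ≡ 30, 30^2 ≡ 30² = 900 ≡ 39, 30^4 ≡ 39² = 1521 ≡ 4, 30^8 ≡ 4² = 16, 30^16 ≡ 16² = 256 ≡ 10. Since 23 = 16 + 4 + 2 + 1, 30^23 ≡ 10·4·39·30: 10·4 = 40, then 40·39 = 1560 ≡ 2, then 2·30 = 60 ≡ 19. So 30^23 ≡ 19 (mod 41).
Hence T⁻¹(30) = 19.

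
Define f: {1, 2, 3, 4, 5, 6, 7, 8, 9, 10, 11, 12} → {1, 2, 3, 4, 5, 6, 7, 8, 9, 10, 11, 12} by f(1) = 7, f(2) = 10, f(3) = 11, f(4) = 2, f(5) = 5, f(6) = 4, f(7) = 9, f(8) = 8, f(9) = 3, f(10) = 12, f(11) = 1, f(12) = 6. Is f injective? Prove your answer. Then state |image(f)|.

12

The values f(1), …, f(12) are 7, 10, 11, 2, 5, 4, 9, 8, 3, 12, 1, 6 — all distinct.
So f(a) = f(b) only when a = b, and f is injective.
The image of f is {1, 2, 3, 4, 5, 6, 7, 8, 9, 10, 11, 12}, which has 12 elements.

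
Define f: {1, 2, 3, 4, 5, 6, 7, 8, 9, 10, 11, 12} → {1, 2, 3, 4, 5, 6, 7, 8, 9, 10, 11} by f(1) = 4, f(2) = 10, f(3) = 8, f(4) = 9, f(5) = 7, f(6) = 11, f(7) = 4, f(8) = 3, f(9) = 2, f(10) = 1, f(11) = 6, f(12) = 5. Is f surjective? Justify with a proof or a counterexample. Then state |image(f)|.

Every element of the codomain has a preimage: 1 = f(10), 2 = f(9), 3 = f(8), 4 = f(1), 5 = f(12), 6 = f(11), 7 = f(5), 8 = f(3), 9 = f(4), 10 = f(2), 11 = f(6).
So f is surjective.
The image of f is {1, 2, 3, 4, 5, 6, 7, 8, 9, 10, 11}, which has 11 elements.

11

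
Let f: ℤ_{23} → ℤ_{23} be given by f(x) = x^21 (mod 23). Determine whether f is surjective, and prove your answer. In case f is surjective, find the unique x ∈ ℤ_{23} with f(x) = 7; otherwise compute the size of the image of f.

Since 23 is prime, the nonzero elements of ℤ_{23} form a cyclic group of order 22.
As gcd(21, 22) = 1, raising to the 21st power is a bijection on this group: if x_1^21 ≡ x_2^21 then (x_1x_2^{−1})^21 = 1, and the only element of order dividing gcd(21, 22) = 1 is 1, so x_1 = x_2.
With f(0) = 0 this makes f injective on all of ℤ_{23}, hence bijective (finite equal-size domain and codomain). In particular f is surjective.
Since f is surjective, we find the preimage of 7. The inverse of x ↦ x^21 on (ℤ_{23})^× is x ↦ x^21, because 21·21 = 441 = 20·22 + 1 ≡ 1 (mod 22) and x^{22} = 1 for x ≠ 0 (Fermat). So f⁻¹(7) = 7^21 mod 23.
Repeated squaring mod 23: 7^1 ≡ 7, 7^2 ≡ 7² = 49 ≡ 3, 7^4 ≡ 3² = 9, 7^8 ≡ 9² = 81 ≡ 12, 7^16 ≡ 12² = 144 ≡ 6. Since 21 = 16 + 4 + 1, 7^21 ≡ 6·9·7: 6·9 = 54 ≡ 8, then 8·7 = 56 ≡ 10. So 7^21 ≡ 10 (mod 23).
Hence f⁻¹(7) = 10.

10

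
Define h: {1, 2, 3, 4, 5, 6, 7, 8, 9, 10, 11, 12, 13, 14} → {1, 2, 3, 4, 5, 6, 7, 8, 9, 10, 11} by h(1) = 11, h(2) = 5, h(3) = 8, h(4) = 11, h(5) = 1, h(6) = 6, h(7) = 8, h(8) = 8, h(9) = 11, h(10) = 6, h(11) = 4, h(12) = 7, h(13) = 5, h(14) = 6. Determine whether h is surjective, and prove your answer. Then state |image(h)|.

7

No element maps to 2, so h is not surjective.
The image of h is {1, 4, 5, 6, 7, 8, 11}, which has 7 elements.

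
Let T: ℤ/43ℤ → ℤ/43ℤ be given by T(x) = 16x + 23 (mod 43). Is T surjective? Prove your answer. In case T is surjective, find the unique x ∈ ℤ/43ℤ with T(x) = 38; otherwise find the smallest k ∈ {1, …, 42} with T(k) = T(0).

Since gcd(16, 43) = 1, 16 is invertible modulo 43. Euclid's algorithm: 43 = 2·16 + 11, 16 = 1·11 + 5, 11 = 2·5 + 1; back-substituting gives 1 = 35·16 − 13·43, so 16⁻¹ ≡ 35 (mod 43).
Then y ↦ 35(y − 23) is a two-sided inverse to T, so every y ∈ ℤ/43ℤ has a preimage.
Therefore T is surjective.
Since T is surjective, we find T⁻¹(38): we need 16x ≡ 38 − 23 ≡ 15 (mod 43). Using 16⁻¹ = 35: x ≡ 35·15 = 525 = 12·43 + 9, so x = 9.
Check: T(9) = 16·9 + 23 = 167 = 3·43 + 38 ≡ 38 (mod 43).

9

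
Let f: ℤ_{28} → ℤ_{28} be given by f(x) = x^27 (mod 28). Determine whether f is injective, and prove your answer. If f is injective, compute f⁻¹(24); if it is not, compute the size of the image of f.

f(2): Repeated squaring mod 28: 2^1 ≡ 2, 2^2 ≡ 2² = 4, 2^4 ≡ 4² = 16, 2^8 ≡ 16² = 256 ≡ 4, 2^16 ≡ 4² = 16. Since 27 = 16 + 8 + 2 + 1, 2^27 ≡ 16·4·4·2: 16·4 = 64 ≡ 8, then 8·4 = 32 ≡ 4, then 4·2 = 8. So 2^27 ≡ 8 (mod 28).
f(4): Repeated squaring mod 28: 4^1 ≡ 4, 4^2 ≡ 4² = 16, 4^4 ≡ 16² = 256 ≡ 4, 4^8 ≡ 4² = 16, 4^16 ≡ 16² = 256 ≡ 4. Since 27 = 16 + 8 + 2 + 1, 4^27 ≡ 4·16·16·4: 4·16 = 64 ≡ 8, then 8·16 = 128 ≡ 16, then 16·4 = 64 ≡ 8. So 4^27 ≡ 8 (mod 28).
So f(2) = f(4) = 8 while 2 ≠ 4, hence f is not injective.
Since f is not injective, we determine |image(f)|. Computing x^27 mod 28 for each x (by repeated squaring, reducing mod 28 at every step), the values f(0), f(1), …, f(27) are: 0, 1, 8, 27, 8, 13, 20, 7, 8, 1, 20, 15, 20, 13, 0, 15, 8, 13, 8, 27, 20, 21, 8, 15, 20, 1, 20, 27.
The distinct values are {0, 1, 7, 8, 13, 15, 20, 21, 27}; there are 9 of them.

9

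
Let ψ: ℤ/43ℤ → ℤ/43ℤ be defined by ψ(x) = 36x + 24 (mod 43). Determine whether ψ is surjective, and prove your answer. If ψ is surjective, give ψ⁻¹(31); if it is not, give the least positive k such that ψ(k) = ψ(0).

Recall that ψ is surjective if every y in the codomain equals ψ(x) for some x in the domain.
Since gcd(36, 43) = 1, 36 is invertible modulo 43. Euclid's algorithm: 43 = 1·36 + 7, 36 = 5·7 + 1; back-substituting gives 1 = 6·36 − 5·43, so 36⁻¹ ≡ 6 (mod 43).
Then y ↦ 6(y − 24) is a two-sided inverse to ψ, so every y ∈ ℤ/43ℤ has a preimage.
Therefore ψ is surjective.
Since ψ is surjective, we compute ψ⁻¹(31): solve 36x + 24 ≡ 31 (mod 43), i.e. 36x ≡ 7 (mod 43).
Multiplying by 36⁻¹ = 6 gives x ≡ 6·7 = 42 ≡ 42 (mod 43).
Check: ψ(42) = 36·42 + 24 = 1536 = 35·43 + 31 ≡ 31 (mod 43).

42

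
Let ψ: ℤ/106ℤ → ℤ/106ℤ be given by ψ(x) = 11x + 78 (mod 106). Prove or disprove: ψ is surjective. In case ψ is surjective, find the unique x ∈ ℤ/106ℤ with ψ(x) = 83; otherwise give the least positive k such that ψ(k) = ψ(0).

Since gcd(11, 106) = 1, 11 is invertible modulo 106. Euclid's algorithm: 106 = 9·11 + 7, 11 = 1·7 + 4, 7 = 1·4 + 3, 4 = 1·3 + 1; back-substituting gives 1 = 29·11 − 3·106, so 11⁻¹ ≡ 29 (mod 106).
Then y ↦ 29(y − 78) is a two-sided inverse to ψ, so every y ∈ ℤ/106ℤ has a preimage.
Thus ψ is surjective.
Since ψ is surjective, we compute ψ⁻¹(83): solve 11x + 78 ≡ 83 (mod 106), i.e. 11x ≡ 5 (mod 106).
Multiplying by 11⁻¹ = 29 gives x ≡ 29·5 = 145 = 1·106 + 39 ≡ 39 (mod 106).
Check: ψ(39) = 11·39 + 78 = 507 = 4·106 + 83 ≡ 83 (mod 106).

39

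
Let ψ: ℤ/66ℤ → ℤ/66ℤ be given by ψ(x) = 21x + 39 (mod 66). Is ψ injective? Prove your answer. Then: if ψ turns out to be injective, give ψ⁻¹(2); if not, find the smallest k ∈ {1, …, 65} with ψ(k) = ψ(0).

22

We have gcd(21, 66) = 3 > 1. Taking s = 0 and t = 22: ψ(0) = 39 and ψ(22) = 21·22 + 39 = 501 ≡ 39 (mod 66).
So ψ(0) = ψ(22) while 0 ≠ 22, therefore ψ is not injective.
Since ψ is not injective, we find the least positive k with ψ(k) = ψ(0): this means 21k ≡ 0 (mod 66), i.e. 66 ∣ 21k. Since gcd(21, 66) = 3, dividing through by 3 this holds exactly when 22 ∣ 7k, and as gcd(7, 22) = 1, exactly when 22 ∣ k.
The smallest positive such k is 22.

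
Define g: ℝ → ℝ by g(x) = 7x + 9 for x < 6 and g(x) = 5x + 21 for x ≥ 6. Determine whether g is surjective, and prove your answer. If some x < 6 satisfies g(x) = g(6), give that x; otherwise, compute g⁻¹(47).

38/7

Both pieces are strictly increasing (slopes 7 and 5), so each is injective on its own interval.
The left piece maps (−∞, 6) onto (−∞, 51); the right piece maps [6, ∞) onto [51, ∞).
These images together cover ℝ, so g is surjective.
Because the two images are disjoint, no x < 6 has g(x) = g(6), so we compute g⁻¹(47): 47 lies in (−∞, 51), so solve 7x + 9 = 47: x = (47 − 9)/7 = 38/7.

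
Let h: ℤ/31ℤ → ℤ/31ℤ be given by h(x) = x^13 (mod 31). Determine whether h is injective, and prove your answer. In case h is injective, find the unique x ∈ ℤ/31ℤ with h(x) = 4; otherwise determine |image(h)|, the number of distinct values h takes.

16

Since 31 is prime, the nonzero elements of ℤ/31ℤ form a cyclic group of order 30.
As gcd(13, 30) = 1, raising to the 13th power is a bijection on this group: if a^13 ≡ b^13 then (ab^{−1})^13 = 1, and the only element of order dividing gcd(13, 30) = 1 is 1, so a = b.
With h(0) = 0 this makes h injective on all of ℤ/31ℤ, hence bijective (finite equal-size domain and codomain). In particular h is injective.
Since h is injective, we find the preimage of 4. The inverse of x ↦ x^13 on (ℤ/31ℤ)^× is x ↦ x^7, because 13·7 = 91 = 3·30 + 1 ≡ 1 (mod 30) and x^{30} = 1 for x ≠ 0 (Fermat). So h⁻¹(4) = 4^7 mod 31.
Repeated squaring mod 31: 4^1 ≡ 4, 4^2 ≡ 4² = 16, 4^4 ≡ 16² = 256 ≡ 8. Since 7 = 4 + 2 + 1, 4^7 ≡ 8·16·4: 8·16 = 128 ≡ 4, then 4·4 = 16. So 4^7 ≡ 16 (mod 31).
Hence h⁻¹(4) = 16.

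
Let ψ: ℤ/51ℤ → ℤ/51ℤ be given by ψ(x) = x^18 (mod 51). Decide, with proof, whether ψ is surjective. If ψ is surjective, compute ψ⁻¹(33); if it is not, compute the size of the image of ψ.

18

ψ(7): Repeated squaring mod 51: 7^1 ≡ 7, 7^2 ≡ 7² = 49, 7^4 ≡ 49² = 2401 ≡ 4, 7^8 ≡ 4² = 16, 7^16 ≡ 16² = 256 ≡ 1. Since 18 = 16 + 2, 7^18 ≡ 1·49: 1·49 = 49. So 7^18 ≡ 49 (mod 51).
ψ(10): Repeated squaring mod 51: 10^1 ≡ 10, 10^2 ≡ 10² = 100 ≡ 49, 10^4 ≡ 49² = 2401 ≡ 4, 10^8 ≡ 4² = 16, 10^16 ≡ 16² = 256 ≡ 1. Since 18 = 16 + 2, 10^18 ≡ 1·49: 1·49 = 49. So 10^18 ≡ 49 (mod 51).
So ψ(7) = ψ(10) = 49 while 7 ≠ 10, thus ψ is not injective.
A non-injective map from the 51-element set ℤ/51ℤ to itself takes at most 50 distinct values, so it cannot be surjective. So ψ is not surjective.
Since ψ is not surjective, we determine |image(ψ)|. Computing x^18 mod 51 for each x (by repeated squaring, reducing mod 51 at every step), the values ψ(0), ψ(1), …, ψ(50) are: 0, 1, 4, 9, 16, 25, 36, 49, 13, 30, 49, 19, 42, 16, 43, 21, 1, 34, 18, 4, 43, 33, 25, 19, 15, 13, 13, 15, 19, 25, 33, 43, 4, 18, 34, 1, 21, 43, 16, 42, 19, 49, 30, 13, 49, 36, 25, 16, 9, 4, 1.
The distinct values are {0, 1, 4, 9, 13, 15, 16, 18, 19, 21, 25, 30, 33, 34, 36, 42, 43, 49}; there are 18 of them.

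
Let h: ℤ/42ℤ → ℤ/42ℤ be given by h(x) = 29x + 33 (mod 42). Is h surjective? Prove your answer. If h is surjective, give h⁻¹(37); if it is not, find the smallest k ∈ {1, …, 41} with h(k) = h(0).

32

Since gcd(29, 42) = 1, 29 is invertible modulo 42. Euclid's algorithm: 42 = 1·29 + 13, 29 = 2·13 + 3, 13 = 4·3 + 1; back-substituting gives 1 = 29·29 − 20·42, so 29⁻¹ ≡ 29 (mod 42).
Then y ↦ 29(y − 33) is a two-sided inverse to h, so every y ∈ ℤ/42ℤ has a preimage.
So h is surjective.
Since h is surjective, we find h⁻¹(37): we need 29x ≡ 37 − 33 ≡ 4 (mod 42). Using 29⁻¹ = 29: x ≡ 29·4 = 116 = 2·42 + 32, so x = 32.
Check: h(32) = 29·32 + 33 = 961 = 22·42 + 37 ≡ 37 (mod 42).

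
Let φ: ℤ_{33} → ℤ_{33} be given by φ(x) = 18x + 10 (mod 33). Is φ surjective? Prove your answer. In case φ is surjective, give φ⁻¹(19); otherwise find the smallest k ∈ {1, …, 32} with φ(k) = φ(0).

Since gcd(18, 33) = 3, we have 18x ≡ 0 (mod 3) for all x, so φ(x) ≡ 1 (mod 3).
But 0 ≢ 1 (mod 3), so 0 ∈ ℤ_{33} has no preimage. Therefore φ is not surjective.
Since φ is not surjective, we find the least positive k with φ(k) = φ(0): this means 18k ≡ 0 (mod 33), i.e. 33 ∣ 18k. Since gcd(18, 33) = 3, dividing through by 3 this holds exactly when 11 ∣ 6k, and as gcd(6, 11) = 1, exactly when 11 ∣ k.
The smallest positive such k is 11.

11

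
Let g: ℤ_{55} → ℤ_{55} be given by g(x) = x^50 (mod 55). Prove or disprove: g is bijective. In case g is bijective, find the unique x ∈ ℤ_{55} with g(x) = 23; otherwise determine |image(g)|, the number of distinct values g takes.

g(2): Repeated squaring mod 55: 2^1 ≡ 2, 2^2 ≡ 2² = 4, 2^4 ≡ 4² = 16, 2^8 ≡ 16² = 256 ≡ 36, 2^16 ≡ 36² = 1296 ≡ 31, 2^32 ≡ 31² = 961 ≡ 26. Since 50 = 32 + 16 + 2, 2^50 ≡ 26·31·4: 26·31 = 806 ≡ 36, then 36·4 = 144 ≡ 34. So 2^50 ≡ 34 (mod 55).
g(3): Repeated squaring mod 55: 3^1 ≡ 3, 3^2 ≡ 3² = 9, 3^4 ≡ 9² = 81 ≡ 26, 3^8 ≡ 26² = 676 ≡ 16, 3^16 ≡ 16² = 256 ≡ 36, 3^32 ≡ 36² = 1296 ≡ 31. Since 50 = 32 + 16 + 2, 3^50 ≡ 31·36·9: 31·36 = 1116 ≡ 16, then 16·9 = 144 ≡ 34. So 3^50 ≡ 34 (mod 55).
So g(2) = g(3) = 34 while 2 ≠ 3, therefore g is not injective, hence not bijective.
Since g is not bijective, we determine |image(g)|. Computing x^50 mod 55 for each x (by repeated squaring, reducing mod 55 at every step), the values g(0), g(1), …, g(54) are: 0, 1, 34, 34, 1, 45, 1, 34, 34, 1, 45, 11, 34, 34, 1, 45, 1, 34, 34, 1, 45, 1, 44, 34, 1, 45, 1, 34, 34, 1, 45, 1, 34, 44, 1, 45, 1, 34, 34, 1, 45, 1, 34, 34, 11, 45, 1, 34, 34, 1, 45, 1, 34, 34, 1.
The distinct values are {0, 1, 11, 34, 44, 45}; there are 6 of them.

6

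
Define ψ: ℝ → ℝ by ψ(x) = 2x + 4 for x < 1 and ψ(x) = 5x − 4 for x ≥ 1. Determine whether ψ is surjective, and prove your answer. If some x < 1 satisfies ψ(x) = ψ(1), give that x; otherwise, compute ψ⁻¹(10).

-3/2

Both pieces are strictly increasing (slopes 2 and 5), so each is injective on its own interval.
The left piece maps (−∞, 1) onto (−∞, 6); the right piece maps [1, ∞) onto [1, ∞).
The union (−∞, 6) ∪ [1, ∞) covers ℝ, so ψ is surjective.
For the follow-up: the images overlap, so an x < 1 with ψ(x) = ψ(1) exists. ψ(1) = 1; solving 2x + 4 = 1 for x < 1 gives x = (1 − 4)/2 = −3/2.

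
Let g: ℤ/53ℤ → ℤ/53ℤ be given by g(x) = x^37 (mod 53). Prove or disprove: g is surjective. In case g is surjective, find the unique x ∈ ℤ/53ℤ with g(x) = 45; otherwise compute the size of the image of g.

Since 53 is prime, the nonzero elements of ℤ/53ℤ form a cyclic group of order 52.
As gcd(37, 52) = 1, raising to the 37th power is a bijection on this group: if u^37 ≡ v^37 then (uv^{−1})^37 = 1, and the only element of order dividing gcd(37, 52) = 1 is 1, so u = v.
With g(0) = 0 this makes g injective on all of ℤ/53ℤ, hence bijective (finite equal-size domain and codomain). In particular g is surjective.
Since g is surjective, we find the preimage of 45. The inverse of x ↦ x^37 on (ℤ/53ℤ)^× is x ↦ x^45, because 37·45 = 1665 = 32·52 + 1 ≡ 1 (mod 52) and x^{52} = 1 for x ≠ 0 (Fermat). So g⁻¹(45) = 45^45 mod 53.
Repeated squaring mod 53: 45^1 ≡ 45, 45^2 ≡ 45² = 2025 ≡ 11, 45^4 ≡ 11² = 121 ≡ 15, 45^8 ≡ 15² = 225 ≡ 13, 45^16 ≡ 13² = 169 ≡ 10, 45^32 ≡ 10² = 100 ≡ 47. Since 45 = 32 + 8 + 4 + 1, 45^45 ≡ 47·13·15·45: 47·13 = 611 ≡ 28, then 28·15 = 420 ≡ 49, then 49·45 = 2205 ≡ 32. So 45^45 ≡ 32 (mod 53).
Hence g⁻¹(45) = 32.

32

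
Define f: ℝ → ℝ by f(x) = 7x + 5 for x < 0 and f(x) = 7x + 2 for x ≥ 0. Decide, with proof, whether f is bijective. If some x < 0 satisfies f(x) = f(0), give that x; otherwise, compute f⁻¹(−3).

Both pieces are strictly increasing (slopes 7 and 7), so each is injective on its own interval.
The left piece maps (−∞, 0) onto (−∞, 5); the right piece maps [0, ∞) onto [2, ∞).
These images overlap. In particular f(0) = 2 (right piece), and solving 7x + 5 = 2 on the left piece gives x = −3/7 < 0.
So f(−3/7) = f(0) with −3/7 ≠ 0, and f is not injective, hence not bijective. This x = −3/7 is the requested value below 0.

-3/7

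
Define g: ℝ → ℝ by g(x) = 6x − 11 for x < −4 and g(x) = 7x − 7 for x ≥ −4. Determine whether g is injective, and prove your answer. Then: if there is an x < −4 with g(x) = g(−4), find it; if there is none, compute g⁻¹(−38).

-9/2

Both pieces are strictly increasing (slopes 6 and 7), so each is injective on its own interval.
The left piece maps (−∞, −4) onto (−∞, −35); the right piece maps [−4, ∞) onto [−35, ∞).
These images are disjoint, so no value is attained by both pieces. Hence g is injective.
Because the two images are disjoint, no x < −4 has g(x) = g(−4), so we compute g⁻¹(−38): −38 lies in (−∞, −35), so solve 6x − 11 = −38: x = (−38 + 11)/6 = −9/2.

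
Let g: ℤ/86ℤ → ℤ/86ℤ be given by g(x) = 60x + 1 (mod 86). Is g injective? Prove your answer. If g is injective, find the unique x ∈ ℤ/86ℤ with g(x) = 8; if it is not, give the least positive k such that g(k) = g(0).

Recall that g is injective when g(a) = g(b) forces a = b.
We have gcd(60, 86) = 2 > 1. Taking a = 0 and b = 43: g(0) = 1 and g(43) = 60·43 + 1 = 2581 ≡ 1 (mod 86).
So g(0) = g(43) while 0 ≠ 43, hence g is not injective.
Since g is not injective, we find the least positive k with g(k) = g(0): this means 60k ≡ 0 (mod 86), i.e. 86 ∣ 60k. Since gcd(60, 86) = 2, dividing through by 2 this holds exactly when 43 ∣ 30k, and as gcd(30, 43) = 1, exactly when 43 ∣ k.
The smallest positive such k is 43.

43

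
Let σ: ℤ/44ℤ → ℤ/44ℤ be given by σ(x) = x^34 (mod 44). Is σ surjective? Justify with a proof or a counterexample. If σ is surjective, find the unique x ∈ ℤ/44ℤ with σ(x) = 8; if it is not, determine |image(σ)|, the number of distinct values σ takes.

12

σ(10): Repeated squaring mod 44: 10^1 ≡ 10, 10^2 ≡ 10² = 100 ≡ 12, 10^4 ≡ 12² = 144 ≡ 12, 10^8 ≡ 12² = 144 ≡ 12, 10^16 ≡ 12² = 144 ≡ 12, 10^32 ≡ 12² = 144 ≡ 12. Since 34 = 32 + 2, 10^34 ≡ 12·12: 12·12 = 144 ≡ 12. So 10^34 ≡ 12 (mod 44).
σ(12): Repeated squaring mod 44: 12^1 ≡ 12, 12^2 ≡ 12² = 144 ≡ 12, 12^4 ≡ 12² = 144 ≡ 12, 12^8 ≡ 12² = 144 ≡ 12, 12^16 ≡ 12² = 144 ≡ 12, 12^32 ≡ 12² = 144 ≡ 12. Since 34 = 32 + 2, 12^34 ≡ 12·12: 12·12 = 144 ≡ 12. So 12^34 ≡ 12 (mod 44).
So σ(10) = σ(12) = 12 while 10 ≠ 12, thus σ is not injective.
A non-injective map from the 44-element set ℤ/44ℤ to itself takes at most 43 distinct values, so it cannot be surjective. Hence σ is not surjective.
Since σ is not surjective, we determine |image(σ)|. Computing x^34 mod 44 for each x (by repeated squaring, reducing mod 44 at every step), the values σ(0), σ(1), …, σ(43) are: 0, 1, 16, 37, 36, 9, 20, 25, 4, 5, 12, 33, 12, 5, 4, 25, 20, 9, 36, 37, 16, 1, 0, 1, 16, 37, 36, 9, 20, 25, 4, 5, 12, 33, 12, 5, 4, 25, 20, 9, 36, 37, 16, 1.
The distinct values are {0, 1, 4, 5, 9, 12, 16, 20, 25, 33, 36, 37}; there are 12 of them.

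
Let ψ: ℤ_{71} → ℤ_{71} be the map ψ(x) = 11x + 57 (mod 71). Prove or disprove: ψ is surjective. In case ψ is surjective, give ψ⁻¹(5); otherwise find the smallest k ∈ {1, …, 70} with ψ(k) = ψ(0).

Since gcd(11, 71) = 1, 11 is invertible modulo 71. Euclid's algorithm: 71 = 6·11 + 5, 11 = 2·5 + 1; back-substituting gives 1 = 13·11 − 2·71, so 11⁻¹ ≡ 13 (mod 71).
For any y ∈ ℤ_{71}, x = 13(y − 57) mod 71 satisfies ψ(x) = 11·13(y − 57) + 57 ≡ y (since 11·13 ≡ 1 mod 71). So every y has a preimage.
Thus ψ is surjective.
Since ψ is surjective, we compute ψ⁻¹(5): solve 11x + 57 ≡ 5 (mod 71), i.e. 11x ≡ 19 (mod 71).
Multiplying by 11⁻¹ = 13 gives x ≡ 13·19 = 247 = 3·71 + 34 ≡ 34 (mod 71).
Check: ψ(34) = 11·34 + 57 = 431 = 6·71 + 5 ≡ 5 (mod 71).

34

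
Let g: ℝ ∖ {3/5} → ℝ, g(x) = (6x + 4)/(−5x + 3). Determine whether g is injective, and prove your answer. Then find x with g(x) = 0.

Suppose g(s) = g(t). Cross-multiplying: (6s + 4)(−5t + 3) = (6t + 4)(−5s + 3).
Expanding both sides and cancelling the symmetric terms leaves 38·(s − t) = 0. Since 38 ≠ 0, s = t. Therefore g is injective.
Solving g(x) = 0: cross-multiplying gives 6x + 4 = 0(−5x + 3), which rearranges to 6x = −4, so x = −2/3.

-2/3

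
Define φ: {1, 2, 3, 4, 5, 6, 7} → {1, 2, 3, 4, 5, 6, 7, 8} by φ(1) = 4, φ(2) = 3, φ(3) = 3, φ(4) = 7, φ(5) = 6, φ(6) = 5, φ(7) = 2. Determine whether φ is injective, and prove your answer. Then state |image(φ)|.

φ(2) = 3 = φ(3) with 2 ≠ 3, so φ is not injective.
The image of φ is {2, 3, 4, 5, 6, 7}, which has 6 elements.

6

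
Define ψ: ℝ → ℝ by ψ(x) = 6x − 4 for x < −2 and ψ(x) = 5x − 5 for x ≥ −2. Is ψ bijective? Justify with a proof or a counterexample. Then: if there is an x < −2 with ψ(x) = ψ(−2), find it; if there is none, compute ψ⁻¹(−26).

Both pieces are strictly increasing (slopes 6 and 5), so each is injective on its own interval.
The left piece maps (−∞, −2) onto (−∞, −16); the right piece maps [−2, ∞) onto [−15, ∞).
The images leave a gap (−16 has no preimage), so ψ is not surjective, hence not bijective.
Because the two images are disjoint, no x < −2 has ψ(x) = ψ(−2), so we compute ψ⁻¹(−26): −26 lies in (−∞, −16), so solve 6x − 4 = −26: x = (−26 + 4)/6 = −11/3.

-11/3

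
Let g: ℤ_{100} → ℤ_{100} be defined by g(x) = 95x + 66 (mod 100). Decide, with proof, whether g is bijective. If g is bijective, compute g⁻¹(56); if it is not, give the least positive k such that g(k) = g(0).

20

Recall that g is injective when g(u) = g(v) forces u = v.
We have gcd(95, 100) = 5 > 1. Taking u = 0 and v = 20: g(0) = 66 and g(20) = 95·20 + 66 = 1966 ≡ 66 (mod 100).
So g(0) = g(20) while 0 ≠ 20, thus g is not injective, hence not bijective.
Since g is not bijective, we find the least positive k with g(k) = g(0): this means 95k ≡ 0 (mod 100), i.e. 100 ∣ 95k. Since gcd(95, 100) = 5, dividing through by 5 this holds exactly when 20 ∣ 19k, and as gcd(19, 20) = 1, exactly when 20 ∣ k.
The smallest positive such k is 20.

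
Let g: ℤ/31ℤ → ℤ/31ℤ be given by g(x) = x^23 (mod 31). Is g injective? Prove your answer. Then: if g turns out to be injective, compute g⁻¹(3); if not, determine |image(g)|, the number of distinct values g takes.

22

Since 31 is prime, the nonzero elements of ℤ/31ℤ form a cyclic group of order 30.
As gcd(23, 30) = 1, raising to the 23rd power is a bijection on this group: if u^23 ≡ v^23 then (uv^{−1})^23 = 1, and the only element of order dividing gcd(23, 30) = 1 is 1, so u = v.
With g(0) = 0 this makes g injective on all of ℤ/31ℤ, hence bijective (finite equal-size domain and codomain). In particular g is injective.
Since g is injective, we find the preimage of 3. The inverse of x ↦ x^23 on (ℤ/31ℤ)^× is x ↦ x^17, because 23·17 = 391 = 13·30 + 1 ≡ 1 (mod 30) and x^{30} = 1 for x ≠ 0 (Fermat). So g⁻¹(3) = 3^17 mod 31.
Repeated squaring mod 31: 3^1 ≡ 3, 3^2 ≡ 3² = 9, 3^4 ≡ 9² = 81 ≡ 19, 3^8 ≡ 19² = 361 ≡ 20, 3^16 ≡ 20² = 400 ≡ 28. Since 17 = 16 + 1, 3^17 ≡ 28·3: 28·3 = 84 ≡ 22. So 3^17 ≡ 22 (mod 31).
Hence g⁻¹(3) = 22.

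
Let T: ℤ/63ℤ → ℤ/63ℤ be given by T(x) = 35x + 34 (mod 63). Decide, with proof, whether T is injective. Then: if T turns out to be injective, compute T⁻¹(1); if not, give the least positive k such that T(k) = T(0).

9

By definition, injectivity means: for all x_1, x_2 in the domain, T(x_1) = T(x_2) implies x_1 = x_2.
We have gcd(35, 63) = 7 > 1. Taking x_1 = 0 and x_2 = 9: T(0) = 34 and T(9) = 35·9 + 34 = 349 ≡ 34 (mod 63).
So T(0) = T(9) while 0 ≠ 9, thus T is not injective.
Since T is not injective, we find the least positive k with T(k) = T(0): this means 35k ≡ 0 (mod 63), i.e. 63 ∣ 35k. Since gcd(35, 63) = 7, dividing through by 7 this holds exactly when 9 ∣ 5k, and as gcd(5, 9) = 1, exactly when 9 ∣ k.
The smallest positive such k is 9.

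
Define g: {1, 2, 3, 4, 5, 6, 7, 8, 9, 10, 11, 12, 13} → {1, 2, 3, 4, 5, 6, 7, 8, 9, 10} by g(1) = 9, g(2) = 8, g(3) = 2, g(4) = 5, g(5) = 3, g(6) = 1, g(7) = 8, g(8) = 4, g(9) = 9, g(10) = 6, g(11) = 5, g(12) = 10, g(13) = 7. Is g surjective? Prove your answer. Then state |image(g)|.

10

Every element of the codomain has a preimage: 1 = g(6), 2 = g(3), 3 = g(5), 4 = g(8), 5 = g(4), 6 = g(10), 7 = g(13), 8 = g(2), 9 = g(1), 10 = g(12).
So g is surjective.
The image of g is {1, 2, 3, 4, 5, 6, 7, 8, 9, 10}, which has 10 elements.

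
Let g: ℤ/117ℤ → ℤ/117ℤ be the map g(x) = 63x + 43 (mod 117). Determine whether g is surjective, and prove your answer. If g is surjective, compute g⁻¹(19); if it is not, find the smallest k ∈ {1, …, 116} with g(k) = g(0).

13

Since gcd(63, 117) = 9, we have 63x ≡ 0 (mod 9) for all x, so g(x) ≡ 7 (mod 9).
But 0 ≢ 7 (mod 9), so 0 ∈ ℤ/117ℤ has no preimage. So g is not surjective.
Since g is not surjective, we find the least positive k with g(k) = g(0): this means 63k ≡ 0 (mod 117), i.e. 117 ∣ 63k. Since gcd(63, 117) = 9, dividing through by 9 this holds exactly when 13 ∣ 7k, and as gcd(7, 13) = 1, exactly when 13 ∣ k.
The smallest positive such k is 13.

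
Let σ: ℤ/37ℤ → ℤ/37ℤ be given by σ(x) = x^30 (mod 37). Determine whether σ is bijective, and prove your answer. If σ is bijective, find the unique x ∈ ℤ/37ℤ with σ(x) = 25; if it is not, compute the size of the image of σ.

7

σ(3): Repeated squaring mod 37: 3^1 ≡ 3, 3^2 ≡ 3² = 9, 3^4 ≡ 9² = 81 ≡ 7, 3^8 ≡ 7² = 49 ≡ 12, 3^16 ≡ 12² = 144 ≡ 33. Since 30 = 16 + 8 + 4 + 2, 3^30 ≡ 33·12·7·9: 33·12 = 396 ≡ 26, then 26·7 = 182 ≡ 34, then 34·9 = 306 ≡ 10. So 3^30 ≡ 10 (mod 37).
σ(4): Repeated squaring mod 37: 4^1 ≡ 4, 4^2 ≡ 4² = 16, 4^4 ≡ 16² = 256 ≡ 34, 4^8 ≡ 34² = 1156 ≡ 9, 4^16 ≡ 9² = 81 ≡ 7. Since 30 = 16 + 8 + 4 + 2, 4^30 ≡ 7·9·34·16: 7·9 = 63 ≡ 26, then 26·34 = 884 ≡ 33, then 33·16 = 528 ≡ 10. So 4^30 ≡ 10 (mod 37).
So σ(3) = σ(4) = 10 while 3 ≠ 4, therefore σ is not injective, hence not bijective.
Since σ is not bijective, we determine |image(σ)|. Computing x^30 mod 37 for each x (by repeated squaring, reducing mod 37 at every step), the values σ(0), σ(1), …, σ(36) are: 0, 1, 11, 10, 10, 27, 36, 10, 36, 26, 1, 1, 26, 27, 36, 11, 26, 11, 27, 27, 11, 26, 11, 36, 27, 26, 1, 1, 26, 36, 10, 36, 27, 10, 10, 11, 1.
The distinct values are {0, 1, 10, 11, 26, 27, 36}; there are 7 of them.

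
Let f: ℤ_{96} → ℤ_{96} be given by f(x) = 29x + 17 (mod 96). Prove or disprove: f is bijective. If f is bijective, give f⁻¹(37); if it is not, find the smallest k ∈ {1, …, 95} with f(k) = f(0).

4

Suppose f(a) = f(b) in ℤ_{96}. Then 29a + 17 ≡ 29b + 17 (mod 96), therefore 29(a − b) ≡ 0 (mod 96).
Since gcd(29, 96) = 1, 29 is invertible modulo 96, therefore a − b ≡ 0 (mod 96), i.e. a = b.
We now compute 29⁻¹ mod 96 explicitly. Euclid's algorithm: 96 = 3·29 + 9, 29 = 3·9 + 2, 9 = 4·2 + 1; back-substituting gives 1 = 53·29 − 16·96, so 29⁻¹ ≡ 53 (mod 96).
For any y ∈ ℤ_{96}, x = 53(y − 17) mod 96 satisfies f(x) = 29·53(y − 17) + 17 ≡ y (since 29·53 ≡ 1 mod 96). So every y has a preimage.
Therefore f is bijective.
Since f is bijective, we compute f⁻¹(37): solve 29x + 17 ≡ 37 (mod 96), i.e. 29x ≡ 20 (mod 96).
Multiplying by 29⁻¹ = 53 gives x ≡ 53·20 = 1060 = 11·96 + 4 ≡ 4 (mod 96).
Check: f(4) = 29·4 + 17 = 133 = 1·96 + 37 ≡ 37 (mod 96).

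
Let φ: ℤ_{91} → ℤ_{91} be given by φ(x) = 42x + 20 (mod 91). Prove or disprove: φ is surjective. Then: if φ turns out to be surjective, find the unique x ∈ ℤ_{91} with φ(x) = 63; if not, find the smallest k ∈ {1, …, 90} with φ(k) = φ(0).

13

Since gcd(42, 91) = 7, we have 42x ≡ 0 (mod 7) for all x, so φ(x) ≡ 6 (mod 7).
But 0 ≢ 6 (mod 7), so 0 ∈ ℤ_{91} has no preimage. Thus φ is not surjective.
Since φ is not surjective, we find the least positive k with φ(k) = φ(0): this means 42k ≡ 0 (mod 91), i.e. 91 ∣ 42k. Since gcd(42, 91) = 7, dividing through by 7 this holds exactly when 13 ∣ 6k, and as gcd(6, 13) = 1, exactly when 13 ∣ k.
The smallest positive such k is 13.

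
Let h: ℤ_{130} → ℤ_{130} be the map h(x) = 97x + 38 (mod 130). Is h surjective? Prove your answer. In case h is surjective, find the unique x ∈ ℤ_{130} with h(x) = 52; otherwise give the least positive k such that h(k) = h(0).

102

Recall: surjectivity means every element of the codomain has a preimage under h.
Since gcd(97, 130) = 1, 97 is invertible modulo 130. Euclid's algorithm: 130 = 1·97 + 33, 97 = 2·33 + 31, 33 = 1·31 + 2, 31 = 15·2 + 1; back-substituting gives 1 = 63·97 − 47·130, so 97⁻¹ ≡ 63 (mod 130).
Then y ↦ 63(y − 38) is a two-sided inverse to h, so every y ∈ ℤ_{130} has a preimage.
Therefore h is surjective.
Since h is surjective, we find h⁻¹(52): we need 97x ≡ 52 − 38 ≡ 14 (mod 130). Using 97⁻¹ = 63: x ≡ 63·14 = 882 = 6·130 + 102, so x = 102.
Check: h(102) = 97·102 + 38 = 9932 = 76·130 + 52 ≡ 52 (mod 130).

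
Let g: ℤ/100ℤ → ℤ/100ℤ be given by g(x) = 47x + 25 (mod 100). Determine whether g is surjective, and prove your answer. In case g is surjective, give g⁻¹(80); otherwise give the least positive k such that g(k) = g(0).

65

Since gcd(47, 100) = 1, 47 is invertible modulo 100. Euclid's algorithm: 100 = 2·47 + 6, 47 = 7·6 + 5, 6 = 1·5 + 1; back-substituting gives 1 = 83·47 − 39·100, so 47⁻¹ ≡ 83 (mod 100).
For any y ∈ ℤ/100ℤ, x = 83(y − 25) mod 100 satisfies g(x) = 47·83(y − 25) + 25 ≡ y (since 47·83 ≡ 1 mod 100). So every y has a preimage.
So g is surjective.
Since g is surjective, we compute g⁻¹(80): solve 47x + 25 ≡ 80 (mod 100), i.e. 47x ≡ 55 (mod 100).
Multiplying by 47⁻¹ = 83 gives x ≡ 83·55 = 4565 = 45·100 + 65 ≡ 65 (mod 100).
Check: g(65) = 47·65 + 25 = 3080 = 30·100 + 80 ≡ 80 (mod 100).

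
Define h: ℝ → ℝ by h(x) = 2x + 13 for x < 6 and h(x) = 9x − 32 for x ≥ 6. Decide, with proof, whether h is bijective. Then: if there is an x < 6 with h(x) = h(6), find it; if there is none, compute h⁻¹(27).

9/2

Both pieces are strictly increasing (slopes 2 and 9), so each is injective on its own interval.
The left piece maps (−∞, 6) onto (−∞, 25); the right piece maps [6, ∞) onto [22, ∞).
These images overlap. In particular h(6) = 22 (right piece), and solving 2x + 13 = 22 on the left piece gives x = 9/2 < 6.
So h(9/2) = h(6) with 9/2 ≠ 6, and h is not injective, hence not bijective. This x = 9/2 is the requested value below 6.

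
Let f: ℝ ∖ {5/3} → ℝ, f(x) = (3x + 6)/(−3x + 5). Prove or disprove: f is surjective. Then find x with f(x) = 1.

-1/6

If f(x) = −1, cross-multiplying gives −3(3x + 6) = 3(−3x + 5), which simplifies to −18 = 15 — false.  So −1 has no preimage and f is not surjective.
Solving f(x) = 1: cross-multiplying gives 3x + 6 = 1(−3x + 5), which rearranges to 6x = −1, so x = −1/6.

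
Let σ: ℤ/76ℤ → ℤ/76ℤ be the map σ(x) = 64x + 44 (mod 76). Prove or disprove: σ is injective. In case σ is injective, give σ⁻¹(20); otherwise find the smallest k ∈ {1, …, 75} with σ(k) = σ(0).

19

We have gcd(64, 76) = 4 > 1. Taking x_1 = 0 and x_2 = 19: σ(0) = 44 and σ(19) = 64·19 + 44 = 1260 ≡ 44 (mod 76).
So σ(0) = σ(19) while 0 ≠ 19, thus σ is not injective.
Since σ is not injective, we find the least positive k with σ(k) = σ(0): this means 64k ≡ 0 (mod 76), i.e. 76 ∣ 64k. Since gcd(64, 76) = 4, dividing through by 4 this holds exactly when 19 ∣ 16k, and as gcd(16, 19) = 1, exactly when 19 ∣ k.
The smallest positive such k is 19.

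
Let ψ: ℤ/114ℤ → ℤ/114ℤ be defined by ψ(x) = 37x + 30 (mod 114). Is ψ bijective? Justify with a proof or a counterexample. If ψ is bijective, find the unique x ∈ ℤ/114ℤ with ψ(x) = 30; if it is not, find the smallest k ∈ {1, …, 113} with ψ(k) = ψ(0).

By definition, ψ is injective if ψ(u) = ψ(v) implies u = v.
Suppose ψ(u) = ψ(v) in ℤ/114ℤ. Then 37u + 30 ≡ 37v + 30 (mod 114), so 37(u − v) ≡ 0 (mod 114).
Since gcd(37, 114) = 1, 37 is invertible modulo 114, thus u − v ≡ 0 (mod 114), i.e. u = v.
We now compute 37⁻¹ mod 114 explicitly. Euclid's algorithm: 114 = 3·37 + 3, 37 = 12·3 + 1; back-substituting gives 1 = 37·37 − 12·114, so 37⁻¹ ≡ 37 (mod 114).
For any y ∈ ℤ/114ℤ, x = 37(y − 30) mod 114 satisfies ψ(x) = 37·37(y − 30) + 30 ≡ y (since 37·37 ≡ 1 mod 114). So every y has a preimage.
So ψ is bijective.
Since ψ is bijective, we find ψ⁻¹(30): we need 37x ≡ 30 − 30 ≡ 0 (mod 114). Using 37⁻¹ = 37: x ≡ 37·0 = 0, so x = 0.
Check: ψ(0) = 37·0 + 30 = 30 ≡ 30 (mod 114).

0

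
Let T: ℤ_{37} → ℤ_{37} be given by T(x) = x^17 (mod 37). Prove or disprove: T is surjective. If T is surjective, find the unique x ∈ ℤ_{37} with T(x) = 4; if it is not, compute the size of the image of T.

Since 37 is prime, the nonzero elements of ℤ_{37} form a cyclic group of order 36.
As gcd(17, 36) = 1, raising to the 17th power is a bijection on this group: if a^17 ≡ b^17 then (ab^{−1})^17 = 1, and the only element of order dividing gcd(17, 36) = 1 is 1, so a = b.
With T(0) = 0 this makes T injective on all of ℤ_{37}, hence bijective (finite equal-size domain and codomain). In particular T is surjective.
Since T is surjective, we find the preimage of 4. The inverse of x ↦ x^17 on (ℤ_{37})^× is x ↦ x^17, because 17·17 = 289 = 8·36 + 1 ≡ 1 (mod 36) and x^{36} = 1 for x ≠ 0 (Fermat). So T⁻¹(4) = 4^17 mod 37.
Repeated squaring mod 37: 4^1 ≡ 4, 4^2 ≡ 4² = 16, 4^4 ≡ 16² = 256 ≡ 34, 4^8 ≡ 34² = 1156 ≡ 9, 4^16 ≡ 9² = 81 ≡ 7. Since 17 = 16 + 1, 4^17 ≡ 7·4: 7·4 = 28. So 4^17 ≡ 28 (mod 37).
Hence T⁻¹(4) = 28.

28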